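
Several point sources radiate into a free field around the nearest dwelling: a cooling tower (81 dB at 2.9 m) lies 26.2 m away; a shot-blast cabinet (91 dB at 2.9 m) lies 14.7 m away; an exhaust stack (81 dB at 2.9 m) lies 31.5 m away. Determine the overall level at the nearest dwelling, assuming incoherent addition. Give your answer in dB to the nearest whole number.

Propagate each source to the receiver with L = L_ref − 20·log₁₀(r/r_ref), then add intensities.
cooling tower: 81 − 20·log₁₀(26.2/2.9) = 81 − 19.12 = 61.88 dB.
shot-blast cabinet: 91 − 20·log₁₀(14.7/2.9) = 91 − 14.10 = 76.90 dB.
exhaust stack: 81 − 20·log₁₀(31.5/2.9) = 81 − 20.72 = 60.28 dB.
Σ 10^(L/10) = 5.161e+07 → L_total = 10·log₁₀(5.161e+07) = 77.13 dB.

77 dB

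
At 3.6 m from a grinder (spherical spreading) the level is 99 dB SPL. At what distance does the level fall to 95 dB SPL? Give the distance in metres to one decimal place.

The 4.0 dB drop corresponds to a distance ratio of 10^(4.0/20) for a point source.
r₂ = 3.6·10^((99−95)/20) = 3.6·10^(4.0/20) = 5.71 m.

5.7 m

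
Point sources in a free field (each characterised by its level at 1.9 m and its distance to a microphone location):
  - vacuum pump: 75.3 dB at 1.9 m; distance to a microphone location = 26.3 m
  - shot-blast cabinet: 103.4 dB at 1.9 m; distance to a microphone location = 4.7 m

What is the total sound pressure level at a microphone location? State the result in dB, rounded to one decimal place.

95.5 dB

First find each source's level at the receiver (point-source: −20·log₁₀(r/r_ref)), then combine on an intensity basis.
vacuum pump: 75.3 − 20·log₁₀(26.3/1.9) = 75.3 − 22.82 = 52.48 dB.
shot-blast cabinet: 103.4 − 20·log₁₀(4.7/1.9) = 103.4 − 7.87 = 95.53 dB.
Σ 10^(L/10) = 3.575e+09 → L_total = 10·log₁₀(3.575e+09) = 95.53 dB.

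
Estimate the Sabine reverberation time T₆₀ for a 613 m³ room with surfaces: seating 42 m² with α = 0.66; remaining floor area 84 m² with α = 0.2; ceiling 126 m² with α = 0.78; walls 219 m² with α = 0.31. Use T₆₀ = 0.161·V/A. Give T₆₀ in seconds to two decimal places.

0.47 s

Summing Sᵢαᵢ: 42·0.66 + 84·0.2 + 126·0.78 + 219·0.31 = 210.69 m².
T₆₀ = 0.161·V/A = 0.161·613/210.69 = 0.468 s.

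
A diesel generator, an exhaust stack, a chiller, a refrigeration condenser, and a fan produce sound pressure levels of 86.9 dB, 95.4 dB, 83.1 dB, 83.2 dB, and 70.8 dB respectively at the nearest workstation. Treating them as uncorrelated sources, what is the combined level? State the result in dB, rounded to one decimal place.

96.4 dB

Incoherent sources combine by intensity addition: L_total = 10·log₁₀(Σ 10^(L_i/10)).
Σ 10^(L/10) = 10^(86.9/10) + 10^(95.4/10) + 10^(83.1/10) + 10^(83.2/10) + 10^(70.8/10) = 4.382e+09.
L_total = 10·log₁₀(4.382e+09) = 96.42 dB.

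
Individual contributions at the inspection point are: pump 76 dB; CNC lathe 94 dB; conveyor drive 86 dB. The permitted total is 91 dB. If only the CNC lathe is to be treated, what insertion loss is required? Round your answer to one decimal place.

Everything except the CNC lathe sums to 10^(76/10) + 10^(86/10) = 4.379e+08 in linear terms, 86.41 dB.
To meet 91 dB overall, the treated CNC lathe may contribute at most 10^(91/10) − 4.379e+08 = 8.210e+08, i.e. 89.14 dB.
So the CNC lathe must be reduced from 94 to 89.14 dB: IL = 4.86 dB.

4.9 dB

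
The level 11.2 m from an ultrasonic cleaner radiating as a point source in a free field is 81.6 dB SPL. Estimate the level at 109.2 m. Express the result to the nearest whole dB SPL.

62 dB SPL

Point-source attenuation: ΔL = 20·log₁₀(r₂/r₁) = 20·log₁₀(109.2/11.2) = 19.780 dB.
L₂ = 81.6 − 20·log₁₀(109.2/11.2) = 81.6 − 19.780 = 61.82 dB SPL.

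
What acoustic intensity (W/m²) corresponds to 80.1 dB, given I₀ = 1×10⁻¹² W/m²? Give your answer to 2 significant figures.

L = 10·log₁₀(I/I₀) ⇒ I = I₀·10^(L/10) = 10⁻¹² × 10^8.01.

0.00010 W/m²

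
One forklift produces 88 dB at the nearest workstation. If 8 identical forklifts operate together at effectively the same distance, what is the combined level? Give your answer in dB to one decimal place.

L_total = L₁ + 10·log₁₀ N for N identical incoherent sources.
L_total = 88 + 10·log₁₀(8) = 88 + 9.031 = 97.03 dB.

97.0 dB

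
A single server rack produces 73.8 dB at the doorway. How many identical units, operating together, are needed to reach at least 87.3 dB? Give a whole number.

N identical sources give L₁ + 10·log₁₀ N, so require 10·log₁₀ N ≥ 87.3 − 73.8 = 13.5 dB.
N ≥ 10^(13.5/10) = 22.387, so N = 23.

23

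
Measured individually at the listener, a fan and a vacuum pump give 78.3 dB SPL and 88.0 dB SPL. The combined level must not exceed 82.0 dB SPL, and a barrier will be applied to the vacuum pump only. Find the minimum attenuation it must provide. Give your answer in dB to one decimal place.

8.4 dB

The untreated sources together contribute 10^(78.3/10) = 6.761e+07, i.e. 78.30 dB SPL.
To meet 82.0 dB SPL overall, the treated vacuum pump may contribute at most 10^(82.0/10) − 6.761e+07 = 9.088e+07, i.e. 79.58 dB SPL.
So the vacuum pump must be reduced from 88.0 to 79.58 dB SPL: IL = 8.42 dB.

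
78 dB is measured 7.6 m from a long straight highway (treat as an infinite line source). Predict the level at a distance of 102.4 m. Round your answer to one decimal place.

Cylindrical spreading from a line source gives a 10·log₁₀(r₂/r₁) drop.
L₂ = 78 − 10·log₁₀(102.4/7.6) = 78 − 11.295 = 66.71 dB.

66.7 dB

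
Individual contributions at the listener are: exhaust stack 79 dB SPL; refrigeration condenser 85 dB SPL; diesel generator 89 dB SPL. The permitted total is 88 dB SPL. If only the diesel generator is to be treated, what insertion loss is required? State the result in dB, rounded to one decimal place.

5.3 dB

Everything except the diesel generator sums to 10^(79/10) + 10^(85/10) = 3.957e+08 in linear terms, 85.97 dB SPL.
To meet 88 dB SPL overall, the treated diesel generator may contribute at most 10^(88/10) − 3.957e+08 = 2.353e+08, i.e. 83.72 dB SPL.
So the diesel generator must be reduced from 89 to 83.72 dB SPL: IL = 5.28 dB.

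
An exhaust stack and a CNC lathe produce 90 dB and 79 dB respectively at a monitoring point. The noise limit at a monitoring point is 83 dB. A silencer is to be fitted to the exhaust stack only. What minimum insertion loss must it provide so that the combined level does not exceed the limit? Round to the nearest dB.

The untreated sources together contribute 10^(79/10) = 7.943e+07, i.e. 79.00 dB.
The limit corresponds to 10^(83/10) = 1.995e+08; subtracting the fixed part leaves 1.201e+08 for the exhaust stack, i.e. 80.80 dB.
So the exhaust stack must be reduced from 90 to 80.80 dB: IL = 9.20 dB.

9 dB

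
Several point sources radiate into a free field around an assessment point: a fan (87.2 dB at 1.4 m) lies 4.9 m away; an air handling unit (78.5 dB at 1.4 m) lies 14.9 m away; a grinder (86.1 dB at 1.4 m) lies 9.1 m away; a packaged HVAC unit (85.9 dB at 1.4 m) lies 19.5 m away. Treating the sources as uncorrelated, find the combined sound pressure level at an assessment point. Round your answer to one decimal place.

77.4 dB

First find each source's level at the receiver (point-source: −20·log₁₀(r/r_ref)), then combine on an intensity basis.
fan: 87.2 − 20·log₁₀(4.9/1.4) = 87.2 − 10.88 = 76.32 dB.
air handling unit: 78.5 − 20·log₁₀(14.9/1.4) = 78.5 − 20.54 = 57.96 dB.
grinder: 86.1 − 20·log₁₀(9.1/1.4) = 86.1 − 16.26 = 69.84 dB.
packaged HVAC unit: 85.9 − 20·log₁₀(19.5/1.4) = 85.9 − 22.88 = 63.02 dB.
Σ 10^(L/10) = 5.511e+07 → L_total = 10·log₁₀(5.511e+07) = 77.41 dB.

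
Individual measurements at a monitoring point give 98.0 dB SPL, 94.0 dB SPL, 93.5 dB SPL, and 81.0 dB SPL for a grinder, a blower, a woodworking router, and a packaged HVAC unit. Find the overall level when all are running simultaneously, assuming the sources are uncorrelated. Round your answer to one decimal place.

Incoherent sources combine by intensity addition: L_total = 10·log₁₀(Σ 10^(L_i/10)).
Σ 10^(L/10) = 10^(98.0/10) + 10^(94.0/10) + 10^(93.5/10) + 10^(81.0/10) = 1.119e+10.
L_total = 10·log₁₀(1.119e+10) = 100.49 dB SPL.

100.5 dB SPL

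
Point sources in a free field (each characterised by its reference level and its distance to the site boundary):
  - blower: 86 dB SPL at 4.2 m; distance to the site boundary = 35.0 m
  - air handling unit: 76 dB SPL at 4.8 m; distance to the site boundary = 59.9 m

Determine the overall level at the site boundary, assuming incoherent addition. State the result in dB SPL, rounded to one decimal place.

First find each source's level at the receiver (point-source: −20·log₁₀(r/r_ref)), then combine on an intensity basis.
blower: 86 − 20·log₁₀(35.0/4.2) = 86 − 18.42 = 67.58 dB SPL.
air handling unit: 76 − 20·log₁₀(59.9/4.8) = 76 − 21.92 = 54.08 dB SPL.
Σ 10^(L/10) = 5.988e+06 → L_total = 10·log₁₀(5.988e+06) = 67.77 dB SPL.

67.8 dB SPL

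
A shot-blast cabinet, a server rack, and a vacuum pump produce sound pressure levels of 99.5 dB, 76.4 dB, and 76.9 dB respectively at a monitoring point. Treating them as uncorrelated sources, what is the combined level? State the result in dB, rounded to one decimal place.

Incoherent sources combine by intensity addition: L_total = 10·log₁₀(Σ 10^(L_i/10)).
Σ 10^(L/10) = 10^(99.5/10) + 10^(76.4/10) + 10^(76.9/10) = 9.005e+09.
L_total = 10·log₁₀(9.005e+09) = 99.54 dB.

99.5 dB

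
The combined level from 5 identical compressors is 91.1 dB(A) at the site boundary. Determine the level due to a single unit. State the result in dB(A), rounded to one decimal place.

For N identical incoherent sources L_total = L₁ + 10·log₁₀ N, so L₁ = 91.1 − 10·log₁₀(5) = 91.1 − 6.990.

84.1 dB(A)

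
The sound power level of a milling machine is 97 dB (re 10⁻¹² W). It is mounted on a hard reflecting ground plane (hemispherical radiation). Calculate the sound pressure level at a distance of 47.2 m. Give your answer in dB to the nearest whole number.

56 dB

L_p = L_w − 10·log₁₀(2π·r²) with r = 47.2 m.
2π·r² = 1.4e+04 m², 10·log₁₀ of that is 41.461 dB.
L_p = 97 − 41.461 = 55.54 dB.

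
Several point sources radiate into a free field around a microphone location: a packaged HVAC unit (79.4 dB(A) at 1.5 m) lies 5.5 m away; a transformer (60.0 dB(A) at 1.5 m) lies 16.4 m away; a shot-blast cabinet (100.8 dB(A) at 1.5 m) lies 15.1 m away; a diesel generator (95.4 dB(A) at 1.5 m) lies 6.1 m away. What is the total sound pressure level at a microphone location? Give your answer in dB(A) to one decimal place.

Apply inverse-square spreading to bring every level to the receiver, then sum 10^(L/10).
packaged HVAC unit: 79.4 − 20·log₁₀(5.5/1.5) = 79.4 − 11.29 = 68.11 dB(A).
transformer: 60.0 − 20·log₁₀(16.4/1.5) = 60.0 − 20.78 = 39.22 dB(A).
shot-blast cabinet: 100.8 − 20·log₁₀(15.1/1.5) = 100.8 − 20.06 = 80.74 dB(A).
diesel generator: 95.4 − 20·log₁₀(6.1/1.5) = 95.4 − 12.18 = 83.22 dB(A).
Σ 10^(L/10) = 3.348e+08 → L_total = 10·log₁₀(3.348e+08) = 85.25 dB(A).

85.2 dB(A)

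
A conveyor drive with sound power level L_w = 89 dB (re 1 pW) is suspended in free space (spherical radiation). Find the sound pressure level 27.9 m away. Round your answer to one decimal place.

49.1 dB

L_p = L_w − 10·log₁₀(4π·r²) with r = 27.9 m.
4π·r² = 9782 m², 10·log₁₀ of that is 39.904 dB.
L_p = 89 − 39.904 = 49.10 dB.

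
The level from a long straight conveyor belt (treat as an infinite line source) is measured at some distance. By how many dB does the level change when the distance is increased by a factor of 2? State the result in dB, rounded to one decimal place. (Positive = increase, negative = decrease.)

A line source loses 3 dB per doubling of distance; generally ΔL = −10·log₁₀(r₂/r₁).
ΔL = −10·log₁₀(2) = -3.01 dB.

-3.0 dB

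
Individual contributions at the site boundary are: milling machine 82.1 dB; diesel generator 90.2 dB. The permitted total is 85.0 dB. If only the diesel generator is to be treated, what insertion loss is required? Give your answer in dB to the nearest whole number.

8 dB

The untreated sources together contribute 10^(82.1/10) = 1.622e+08, i.e. 82.10 dB.
The limit corresponds to 10^(85.0/10) = 3.162e+08; subtracting the fixed part leaves 1.540e+08 for the diesel generator, i.e. 81.88 dB.
Required insertion loss = 90.2 − 81.88 = 8.32 dB.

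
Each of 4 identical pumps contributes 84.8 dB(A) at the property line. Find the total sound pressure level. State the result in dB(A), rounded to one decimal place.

90.8 dB(A)

N identical incoherent sources raise the level by 10·log₁₀ N.
L_total = 84.8 + 10·log₁₀(4) = 84.8 + 6.021 = 90.82 dB(A).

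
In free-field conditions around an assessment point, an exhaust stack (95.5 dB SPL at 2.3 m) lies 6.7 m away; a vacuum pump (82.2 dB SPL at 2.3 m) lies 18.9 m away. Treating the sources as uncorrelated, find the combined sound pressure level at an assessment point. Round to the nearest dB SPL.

86 dB SPL

Propagate each source to the receiver with L = L_ref − 20·log₁₀(r/r_ref), then add intensities.
exhaust stack: 95.5 − 20·log₁₀(6.7/2.3) = 95.5 − 9.29 = 86.21 dB SPL.
vacuum pump: 82.2 − 20·log₁₀(18.9/2.3) = 82.2 − 18.29 = 63.91 dB SPL.
Σ 10^(L/10) = 4.206e+08 → L_total = 10·log₁₀(4.206e+08) = 86.24 dB SPL.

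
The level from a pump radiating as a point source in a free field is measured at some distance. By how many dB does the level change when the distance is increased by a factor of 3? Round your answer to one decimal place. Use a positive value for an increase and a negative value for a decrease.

Point-source spreading: ΔL = −20·log₁₀(r₂/r₁).
ΔL = −20·log₁₀(3) = -9.54 dB.

-9.5 dB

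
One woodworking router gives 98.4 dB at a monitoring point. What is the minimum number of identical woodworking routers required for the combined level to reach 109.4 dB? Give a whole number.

13

The shortfall is 109.4 − 98.4 = 11.0 dB, and N units add 10·log₁₀ N, so need 10·log₁₀ N ≥ 11.0.
N ≥ 10^(11.0/10) = 12.589, so N = 13.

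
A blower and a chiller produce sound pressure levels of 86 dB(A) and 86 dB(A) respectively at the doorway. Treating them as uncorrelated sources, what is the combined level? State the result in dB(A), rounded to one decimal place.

For uncorrelated sources the intensities add, so convert each level to linear form, sum, and take 10·log₁₀ of the total.
Σ 10^(L/10) = 10^(86/10) + 10^(86/10) = 7.962e+08.
L_total = 10·log₁₀(7.962e+08) = 89.01 dB(A).

89.0 dB(A)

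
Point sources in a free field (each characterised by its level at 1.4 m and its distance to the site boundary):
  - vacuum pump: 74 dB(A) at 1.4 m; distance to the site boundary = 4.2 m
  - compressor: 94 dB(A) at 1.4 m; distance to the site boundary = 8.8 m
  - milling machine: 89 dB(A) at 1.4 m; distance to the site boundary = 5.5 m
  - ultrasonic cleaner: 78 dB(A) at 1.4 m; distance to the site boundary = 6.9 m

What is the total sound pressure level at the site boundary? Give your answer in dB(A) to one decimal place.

80.8 dB(A)

First find each source's level at the receiver (point-source: −20·log₁₀(r/r_ref)), then combine on an intensity basis.
vacuum pump: 74 − 20·log₁₀(4.2/1.4) = 74 − 9.54 = 64.46 dB(A).
compressor: 94 − 20·log₁₀(8.8/1.4) = 94 − 15.97 = 78.03 dB(A).
milling machine: 89 − 20·log₁₀(5.5/1.4) = 89 − 11.88 = 77.12 dB(A).
ultrasonic cleaner: 78 − 20·log₁₀(6.9/1.4) = 78 − 13.85 = 64.15 dB(A).
Σ 10^(L/10) = 1.204e+08 → L_total = 10·log₁₀(1.204e+08) = 80.81 dB(A).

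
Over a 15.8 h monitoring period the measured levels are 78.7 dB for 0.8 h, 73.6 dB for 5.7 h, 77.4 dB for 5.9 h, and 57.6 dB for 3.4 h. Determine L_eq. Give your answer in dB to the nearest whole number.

75 dB

L_eq = 10·log₁₀[(1/T)·Σ tᵢ·10^(Lᵢ/10)] with T = 15.8 h.
Σ tᵢ·10^(Lᵢ/10) = 0.8·10^(78.7/10) + 5.7·10^(73.6/10) + 5.9·10^(77.4/10) + 3.4·10^(57.6/10) = 5.161e+08.
L_eq = 10·log₁₀(5.161e+08/15.8) = 75.14 dB.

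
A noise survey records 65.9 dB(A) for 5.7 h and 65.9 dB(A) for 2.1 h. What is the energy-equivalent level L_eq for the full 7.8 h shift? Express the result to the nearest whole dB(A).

66 dB(A)

L_eq = 10·log₁₀[(1/T)·Σ tᵢ·10^(Lᵢ/10)] with T = 7.8 h.
Σ tᵢ·10^(Lᵢ/10) = 5.7·10^(65.9/10) + 2.1·10^(65.9/10) = 3.035e+07.
L_eq = 10·log₁₀(3.035e+07/7.8) = 65.90 dB(A).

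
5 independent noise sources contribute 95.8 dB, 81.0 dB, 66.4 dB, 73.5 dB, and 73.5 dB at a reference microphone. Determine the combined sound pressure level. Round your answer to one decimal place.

96.0 dB

For uncorrelated sources the intensities add, so convert each level to linear form, sum, and take 10·log₁₀ of the total.
Σ 10^(L/10) = 10^(95.8/10) + 10^(81.0/10) + 10^(66.4/10) + 10^(73.5/10) + 10^(73.5/10) = 3.977e+09.
L_total = 10·log₁₀(3.977e+09) = 96.00 dB.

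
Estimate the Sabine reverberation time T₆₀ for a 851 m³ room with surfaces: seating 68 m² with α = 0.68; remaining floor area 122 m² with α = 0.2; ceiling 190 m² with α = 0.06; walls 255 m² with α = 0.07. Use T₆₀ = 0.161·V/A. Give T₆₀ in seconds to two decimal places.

A = Σ Sᵢαᵢ = 68·0.68 + 122·0.2 + 190·0.06 + 255·0.07 = 99.89 m².
T₆₀ = 0.161 × 851 / 99.89 = 1.372 s.

1.37 s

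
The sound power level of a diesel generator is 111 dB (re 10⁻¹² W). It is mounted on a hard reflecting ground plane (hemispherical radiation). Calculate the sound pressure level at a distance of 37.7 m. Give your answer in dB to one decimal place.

71.5 dB

L_p = L_w − 10·log₁₀(2π·r²) with r = 37.7 m.
2π·r² = 8930 m², 10·log₁₀ of that is 39.509 dB.
L_p = 111 − 39.509 = 71.49 dB.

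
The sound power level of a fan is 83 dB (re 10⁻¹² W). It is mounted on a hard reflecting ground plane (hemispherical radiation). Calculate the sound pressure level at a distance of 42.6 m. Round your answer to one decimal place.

42.4 dB

L_p = L_w − 10·log₁₀(2π·r²) with r = 42.6 m.
2π·r² = 1.14e+04 m², 10·log₁₀ of that is 40.570 dB.
L_p = 83 − 40.570 = 42.43 dB.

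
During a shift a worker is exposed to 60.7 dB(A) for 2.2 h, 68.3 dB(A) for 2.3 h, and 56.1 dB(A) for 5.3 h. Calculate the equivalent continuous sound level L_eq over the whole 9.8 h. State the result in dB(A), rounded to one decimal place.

63.2 dB(A)

The energy average is taken in the linear domain: L_eq = 10·log₁₀[(Σ tᵢ·10^(Lᵢ/10))/T], T = 9.8 h.
Σ tᵢ·10^(Lᵢ/10) = 2.2·10^(60.7/10) + 2.3·10^(68.3/10) + 5.3·10^(56.1/10) = 2.029e+07.
L_eq = 10·log₁₀(2.029e+07/9.8) = 63.16 dB(A).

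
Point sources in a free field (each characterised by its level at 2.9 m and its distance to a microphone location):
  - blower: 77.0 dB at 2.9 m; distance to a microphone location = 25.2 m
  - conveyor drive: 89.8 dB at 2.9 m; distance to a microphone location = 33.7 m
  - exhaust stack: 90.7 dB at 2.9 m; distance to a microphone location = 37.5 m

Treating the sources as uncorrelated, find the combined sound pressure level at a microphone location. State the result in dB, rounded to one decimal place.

71.7 dB

Propagate each source to the receiver with L = L_ref − 20·log₁₀(r/r_ref), then add intensities.
blower: 77.0 − 20·log₁₀(25.2/2.9) = 77.0 − 18.78 = 58.22 dB.
conveyor drive: 89.8 − 20·log₁₀(33.7/2.9) = 89.8 − 21.30 = 68.50 dB.
exhaust stack: 90.7 − 20·log₁₀(37.5/2.9) = 90.7 − 22.23 = 68.47 dB.
Σ 10^(L/10) = 1.476e+07 → L_total = 10·log₁₀(1.476e+07) = 71.69 dB.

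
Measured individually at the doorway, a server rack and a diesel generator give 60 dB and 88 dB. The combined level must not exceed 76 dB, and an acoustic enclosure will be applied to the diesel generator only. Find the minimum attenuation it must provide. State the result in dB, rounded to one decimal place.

12.1 dB

Everything except the diesel generator sums to 10^(60/10) = 1.000e+06 in linear terms, 60.00 dB.
The limit corresponds to 10^(76/10) = 3.981e+07; subtracting the fixed part leaves 3.881e+07 for the diesel generator, i.e. 75.89 dB.
So the diesel generator must be reduced from 88 to 75.89 dB: IL = 12.11 dB.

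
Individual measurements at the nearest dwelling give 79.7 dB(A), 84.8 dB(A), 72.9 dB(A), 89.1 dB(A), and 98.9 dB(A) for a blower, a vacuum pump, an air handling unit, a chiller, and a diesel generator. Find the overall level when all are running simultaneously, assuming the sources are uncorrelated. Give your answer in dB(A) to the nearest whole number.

For uncorrelated sources the intensities add, so convert each level to linear form, sum, and take 10·log₁₀ of the total.
Σ 10^(L/10) = 10^(79.7/10) + 10^(84.8/10) + 10^(72.9/10) + 10^(89.1/10) + 10^(98.9/10) = 8.990e+09.
L_total = 10·log₁₀(8.990e+09) = 99.54 dB(A).

100 dB(A)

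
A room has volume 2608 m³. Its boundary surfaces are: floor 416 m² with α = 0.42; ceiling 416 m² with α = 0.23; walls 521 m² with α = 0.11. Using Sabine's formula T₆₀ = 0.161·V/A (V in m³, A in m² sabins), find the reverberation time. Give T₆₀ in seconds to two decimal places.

Total absorption A = 416·0.42 + 416·0.23 + 521·0.11 = 327.71 m² sabins.
T₆₀ = 0.161·V/A = 0.161·2608/327.71 = 1.281 s.

1.28 s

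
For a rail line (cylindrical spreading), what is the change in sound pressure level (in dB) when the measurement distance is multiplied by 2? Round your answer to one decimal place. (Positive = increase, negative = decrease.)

-3.0 dB

Line-source spreading: ΔL = −10·log₁₀(r₂/r₁).
ΔL = −10·log₁₀(2) = -3.01 dB.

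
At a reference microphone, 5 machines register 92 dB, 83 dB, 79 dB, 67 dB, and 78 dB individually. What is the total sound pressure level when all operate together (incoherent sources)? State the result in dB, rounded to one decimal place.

92.9 dB

Incoherent sources combine by intensity addition: L_total = 10·log₁₀(Σ 10^(L_i/10)).
Σ 10^(L/10) = 10^(92/10) + 10^(83/10) + 10^(79/10) + 10^(67/10) + 10^(78/10) = 1.932e+09.
L_total = 10·log₁₀(1.932e+09) = 92.86 dB.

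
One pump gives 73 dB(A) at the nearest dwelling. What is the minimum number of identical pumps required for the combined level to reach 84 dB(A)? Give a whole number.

The shortfall is 84 − 73 = 11.0 dB, and N units add 10·log₁₀ N, so need 10·log₁₀ N ≥ 11.0.
N ≥ 10^(11.0/10) = 12.589, so N = 13.

13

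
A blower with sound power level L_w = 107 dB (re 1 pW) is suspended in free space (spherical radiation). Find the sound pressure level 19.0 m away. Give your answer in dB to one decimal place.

Free-field spherical radiation: L_p = L_w − 10·log₁₀(4π·r²), r = 19.0 m.
4π·r² = 4536 m², 10·log₁₀ of that is 36.567 dB.
L_p = 107 − 36.567 = 70.43 dB.

70.4 dB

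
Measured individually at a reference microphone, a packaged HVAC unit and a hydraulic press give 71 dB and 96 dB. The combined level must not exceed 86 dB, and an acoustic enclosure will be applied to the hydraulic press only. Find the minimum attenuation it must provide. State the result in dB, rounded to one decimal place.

10.1 dB

Everything except the hydraulic press sums to 10^(71/10) = 1.259e+07 in linear terms, 71.00 dB.
The limit corresponds to 10^(86/10) = 3.981e+08; subtracting the fixed part leaves 3.855e+08 for the hydraulic press, i.e. 85.86 dB.
Required insertion loss = 96 − 85.86 = 10.14 dB.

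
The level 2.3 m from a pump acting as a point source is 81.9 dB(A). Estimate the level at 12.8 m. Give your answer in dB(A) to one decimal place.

67.0 dB(A)

Spherical spreading from a point source gives a 20·log₁₀(r₂/r₁) drop.
L₂ = 81.9 − 20·log₁₀(12.8/2.3) = 81.9 − 14.910 = 66.99 dB(A).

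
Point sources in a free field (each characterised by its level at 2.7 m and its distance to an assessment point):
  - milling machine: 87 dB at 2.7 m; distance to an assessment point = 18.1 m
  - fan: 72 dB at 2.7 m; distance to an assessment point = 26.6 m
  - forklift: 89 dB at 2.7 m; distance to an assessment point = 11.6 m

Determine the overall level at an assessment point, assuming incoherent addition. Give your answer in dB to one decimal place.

77.4 dB

First find each source's level at the receiver (point-source: −20·log₁₀(r/r_ref)), then combine on an intensity basis.
milling machine: 87 − 20·log₁₀(18.1/2.7) = 87 − 16.53 = 70.47 dB.
fan: 72 − 20·log₁₀(26.6/2.7) = 72 − 19.87 = 52.13 dB.
forklift: 89 − 20·log₁₀(11.6/2.7) = 89 − 12.66 = 76.34 dB.
Σ 10^(L/10) = 5.435e+07 → L_total = 10·log₁₀(5.435e+07) = 77.35 dB.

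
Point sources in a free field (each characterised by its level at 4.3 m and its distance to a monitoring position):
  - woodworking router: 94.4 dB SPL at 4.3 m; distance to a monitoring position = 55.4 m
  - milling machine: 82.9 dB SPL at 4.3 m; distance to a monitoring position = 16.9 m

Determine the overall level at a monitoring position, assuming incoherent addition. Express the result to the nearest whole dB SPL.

75 dB SPL

Propagate each source to the receiver with L = L_ref − 20·log₁₀(r/r_ref), then add intensities.
woodworking router: 94.4 − 20·log₁₀(55.4/4.3) = 94.4 − 22.20 = 72.20 dB SPL.
milling machine: 82.9 − 20·log₁₀(16.9/4.3) = 82.9 − 11.89 = 71.01 dB SPL.
Σ 10^(L/10) = 2.922e+07 → L_total = 10·log₁₀(2.922e+07) = 74.66 dB SPL.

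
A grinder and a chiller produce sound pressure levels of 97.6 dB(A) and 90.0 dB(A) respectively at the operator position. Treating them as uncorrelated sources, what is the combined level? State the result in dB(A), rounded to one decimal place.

98.3 dB(A)

For uncorrelated sources the intensities add, so convert each level to linear form, sum, and take 10·log₁₀ of the total.
Σ 10^(L/10) = 10^(97.6/10) + 10^(90.0/10) = 6.754e+09.
L_total = 10·log₁₀(6.754e+09) = 98.30 dB(A).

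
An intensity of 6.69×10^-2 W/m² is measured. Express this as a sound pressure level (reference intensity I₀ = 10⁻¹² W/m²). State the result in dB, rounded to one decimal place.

108.3 dB

Dividing by I₀ shifts the exponent by 12: I/I₀ = 6.69×10^10.
L = 10·(0.8254 + 10) = 108.25 dB.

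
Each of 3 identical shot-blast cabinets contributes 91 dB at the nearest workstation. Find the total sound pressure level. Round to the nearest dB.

96 dB

With 3 equal, uncorrelated contributions the intensity is 3× that of one unit, giving a rise of 10·log₁₀ 3.
L_total = 91 + 10·log₁₀(3) = 91 + 4.771 = 95.77 dB.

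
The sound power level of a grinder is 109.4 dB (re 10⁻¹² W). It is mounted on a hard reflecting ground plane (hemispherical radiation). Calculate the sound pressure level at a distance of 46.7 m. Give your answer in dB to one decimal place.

L_p = L_w − 10·log₁₀(2π·r²) with r = 46.7 m.
2π·r² = 1.37e+04 m², 10·log₁₀ of that is 41.368 dB.
L_p = 109.4 − 41.368 = 68.03 dB.

68.0 dB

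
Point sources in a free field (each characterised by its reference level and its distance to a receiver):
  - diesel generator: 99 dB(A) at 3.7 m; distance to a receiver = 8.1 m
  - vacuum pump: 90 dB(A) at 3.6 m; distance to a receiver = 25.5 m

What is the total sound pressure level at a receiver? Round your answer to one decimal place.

First find each source's level at the receiver (point-source: −20·log₁₀(r/r_ref)), then combine on an intensity basis.
diesel generator: 99 − 20·log₁₀(8.1/3.7) = 99 − 6.81 = 92.19 dB(A).
vacuum pump: 90 − 20·log₁₀(25.5/3.6) = 90 − 17.00 = 73.00 dB(A).
Σ 10^(L/10) = 1.677e+09 → L_total = 10·log₁₀(1.677e+09) = 92.25 dB(A).

92.2 dB(A)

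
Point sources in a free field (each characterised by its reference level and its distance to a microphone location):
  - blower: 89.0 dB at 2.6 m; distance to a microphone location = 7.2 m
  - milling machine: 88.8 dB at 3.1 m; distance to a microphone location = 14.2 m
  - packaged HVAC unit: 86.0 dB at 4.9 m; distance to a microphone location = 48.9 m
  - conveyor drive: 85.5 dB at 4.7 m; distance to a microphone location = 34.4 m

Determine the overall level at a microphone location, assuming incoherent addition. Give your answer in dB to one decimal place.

Propagate each source to the receiver with L = L_ref − 20·log₁₀(r/r_ref), then add intensities.
blower: 89.0 − 20·log₁₀(7.2/2.6) = 89.0 − 8.85 = 80.15 dB.
milling machine: 88.8 − 20·log₁₀(14.2/3.1) = 88.8 − 13.22 = 75.58 dB.
packaged HVAC unit: 86.0 − 20·log₁₀(48.9/4.9) = 86.0 − 19.98 = 66.02 dB.
conveyor drive: 85.5 − 20·log₁₀(34.4/4.7) = 85.5 − 17.29 = 68.21 dB.
Σ 10^(L/10) = 1.504e+08 → L_total = 10·log₁₀(1.504e+08) = 81.77 dB.

81.8 dB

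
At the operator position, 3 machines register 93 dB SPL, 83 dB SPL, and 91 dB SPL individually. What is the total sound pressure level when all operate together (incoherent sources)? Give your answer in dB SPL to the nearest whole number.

95 dB SPL

For uncorrelated sources the intensities add, so convert each level to linear form, sum, and take 10·log₁₀ of the total.
Σ 10^(L/10) = 10^(93/10) + 10^(83/10) + 10^(91/10) = 3.454e+09.
L_total = 10·log₁₀(3.454e+09) = 95.38 dB SPL.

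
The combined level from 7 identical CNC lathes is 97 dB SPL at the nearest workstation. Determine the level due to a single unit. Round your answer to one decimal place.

88.5 dB SPL

7 equal contributions raise the level by 10·log₁₀ 7 = 8.451 dB, so each unit alone gives 97 − 8.451.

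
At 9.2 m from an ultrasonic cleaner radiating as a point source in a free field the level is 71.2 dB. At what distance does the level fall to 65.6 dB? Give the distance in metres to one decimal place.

Point-source spreading drops the level by 20·log₁₀(r₂/r₁); inverting, r₂/r₁ = 10^(ΔL/20).
r₂ = 9.2·10^((71.2−65.6)/20) = 9.2·10^(5.6/20) = 17.53 m.

17.5 m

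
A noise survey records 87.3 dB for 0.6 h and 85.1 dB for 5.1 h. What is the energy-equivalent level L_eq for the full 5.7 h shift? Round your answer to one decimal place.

L_eq = 10·log₁₀[(1/T)·Σ tᵢ·10^(Lᵢ/10)] with T = 5.7 h.
Σ tᵢ·10^(Lᵢ/10) = 0.6·10^(87.3/10) + 5.1·10^(85.1/10) = 1.973e+09.
L_eq = 10·log₁₀(1.973e+09/5.7) = 85.39 dB.

85.4 dB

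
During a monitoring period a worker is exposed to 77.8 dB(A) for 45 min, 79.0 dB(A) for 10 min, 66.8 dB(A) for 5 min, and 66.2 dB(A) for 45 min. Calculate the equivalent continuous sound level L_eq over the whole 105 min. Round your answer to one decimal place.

The energy average is taken in the linear domain: L_eq = 10·log₁₀[(Σ tᵢ·10^(Lᵢ/10))/T], T = 105 min.
Σ tᵢ·10^(Lᵢ/10) = 45·10^(77.8/10) + 10·10^(79.0/10) + 5·10^(66.8/10) + 45·10^(66.2/10) = 3.717e+09.
L_eq = 10·log₁₀(3.717e+09/105) = 75.49 dB(A).

75.5 dB(A)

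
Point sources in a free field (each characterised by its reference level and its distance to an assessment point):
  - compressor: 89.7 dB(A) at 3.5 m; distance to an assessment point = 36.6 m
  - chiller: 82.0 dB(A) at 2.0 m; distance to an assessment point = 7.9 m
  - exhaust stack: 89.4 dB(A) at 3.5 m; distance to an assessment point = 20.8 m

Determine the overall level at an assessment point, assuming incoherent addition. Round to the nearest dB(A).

76 dB(A)

First find each source's level at the receiver (point-source: −20·log₁₀(r/r_ref)), then combine on an intensity basis.
compressor: 89.7 − 20·log₁₀(36.6/3.5) = 89.7 − 20.39 = 69.31 dB(A).
chiller: 82.0 − 20·log₁₀(7.9/2.0) = 82.0 − 11.93 = 70.07 dB(A).
exhaust stack: 89.4 − 20·log₁₀(20.8/3.5) = 89.4 − 15.48 = 73.92 dB(A).
Σ 10^(L/10) = 4.335e+07 → L_total = 10·log₁₀(4.335e+07) = 76.37 dB(A).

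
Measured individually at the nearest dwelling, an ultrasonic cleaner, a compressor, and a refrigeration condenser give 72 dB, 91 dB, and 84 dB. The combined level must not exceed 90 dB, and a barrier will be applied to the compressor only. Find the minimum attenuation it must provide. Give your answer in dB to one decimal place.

Everything except the compressor sums to 10^(72/10) + 10^(84/10) = 2.670e+08 in linear terms, 84.27 dB.
To meet 90 dB overall, the treated compressor may contribute at most 10^(90/10) − 2.670e+08 = 7.330e+08, i.e. 88.65 dB.
Required insertion loss = 91 − 88.65 = 2.35 dB.

2.3 dB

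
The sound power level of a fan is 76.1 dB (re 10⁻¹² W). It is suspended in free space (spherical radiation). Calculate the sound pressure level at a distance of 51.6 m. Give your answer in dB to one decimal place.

30.9 dB

Free-field spherical radiation: L_p = L_w − 10·log₁₀(4π·r²), r = 51.6 m.
4π·r² = 3.346e+04 m², 10·log₁₀ of that is 45.245 dB.
L_p = 76.1 − 45.245 = 30.85 dB.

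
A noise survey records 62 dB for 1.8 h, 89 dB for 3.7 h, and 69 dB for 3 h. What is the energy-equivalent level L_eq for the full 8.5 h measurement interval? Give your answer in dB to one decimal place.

85.4 dB

The energy average is taken in the linear domain: L_eq = 10·log₁₀[(Σ tᵢ·10^(Lᵢ/10))/T], T = 8.5 h.
Σ tᵢ·10^(Lᵢ/10) = 1.8·10^(62/10) + 3.7·10^(89/10) + 3·10^(69/10) = 2.966e+09.
L_eq = 10·log₁₀(2.966e+09/8.5) = 85.43 dB.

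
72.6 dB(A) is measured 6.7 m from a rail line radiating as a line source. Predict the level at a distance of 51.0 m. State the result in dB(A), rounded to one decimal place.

63.8 dB(A)

Cylindrical spreading from a line source gives a 10·log₁₀(r₂/r₁) drop.
L₂ = 72.6 − 10·log₁₀(51.0/6.7) = 72.6 − 8.815 = 63.79 dB(A).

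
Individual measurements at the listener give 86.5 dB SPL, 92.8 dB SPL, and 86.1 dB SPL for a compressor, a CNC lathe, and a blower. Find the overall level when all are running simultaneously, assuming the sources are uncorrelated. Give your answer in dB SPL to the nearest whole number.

94 dB SPL

Incoherent sources combine by intensity addition: L_total = 10·log₁₀(Σ 10^(L_i/10)).
Σ 10^(L/10) = 10^(86.5/10) + 10^(92.8/10) + 10^(86.1/10) = 2.760e+09.
L_total = 10·log₁₀(2.760e+09) = 94.41 dB SPL.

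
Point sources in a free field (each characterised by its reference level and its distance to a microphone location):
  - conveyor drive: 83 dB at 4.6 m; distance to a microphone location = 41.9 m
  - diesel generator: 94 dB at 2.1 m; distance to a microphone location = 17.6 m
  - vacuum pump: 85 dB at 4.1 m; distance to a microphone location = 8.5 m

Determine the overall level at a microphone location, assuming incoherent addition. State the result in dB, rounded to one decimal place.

Apply inverse-square spreading to bring every level to the receiver, then sum 10^(L/10).
conveyor drive: 83 − 20·log₁₀(41.9/4.6) = 83 − 19.19 = 63.81 dB.
diesel generator: 94 − 20·log₁₀(17.6/2.1) = 94 − 18.47 = 75.53 dB.
vacuum pump: 85 − 20·log₁₀(8.5/4.1) = 85 − 6.33 = 78.67 dB.
Σ 10^(L/10) = 1.117e+08 → L_total = 10·log₁₀(1.117e+08) = 80.48 dB.

80.5 dB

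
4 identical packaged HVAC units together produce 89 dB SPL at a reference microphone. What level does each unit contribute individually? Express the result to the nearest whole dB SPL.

83 dB SPL

Dividing the total intensity by 4 lowers the level by 10·log₁₀ 4 = 6.021 dB: L₁ = 89 − 6.021.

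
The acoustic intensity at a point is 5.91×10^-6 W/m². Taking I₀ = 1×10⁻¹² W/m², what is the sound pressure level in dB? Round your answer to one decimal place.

67.7 dB

I/I₀ = 5.91×10^-6/10⁻¹² = 5.91×10^6, and L = 10·log₁₀(I/I₀).
L = 10·(0.7716 + 6) = 67.72 dB.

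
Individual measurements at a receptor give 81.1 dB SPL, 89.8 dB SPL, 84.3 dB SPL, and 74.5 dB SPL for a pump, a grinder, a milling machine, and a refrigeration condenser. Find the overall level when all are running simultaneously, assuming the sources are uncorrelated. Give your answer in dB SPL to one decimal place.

For uncorrelated sources the intensities add, so convert each level to linear form, sum, and take 10·log₁₀ of the total.
Σ 10^(L/10) = 10^(81.1/10) + 10^(89.8/10) + 10^(84.3/10) + 10^(74.5/10) = 1.381e+09.
L_total = 10·log₁₀(1.381e+09) = 91.40 dB SPL.

91.4 dB SPL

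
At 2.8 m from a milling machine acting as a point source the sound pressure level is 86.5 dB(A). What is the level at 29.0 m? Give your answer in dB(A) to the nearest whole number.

Point-source attenuation: ΔL = 20·log₁₀(r₂/r₁) = 20·log₁₀(29.0/2.8) = 20.305 dB.
L₂ = 86.5 − 20·log₁₀(29.0/2.8) = 86.5 − 20.305 = 66.20 dB(A).

66 dB(A)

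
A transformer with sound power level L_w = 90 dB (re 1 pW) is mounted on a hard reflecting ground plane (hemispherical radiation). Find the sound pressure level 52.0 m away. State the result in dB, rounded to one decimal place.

The power spreads over a hemisphere of area 2π·r², so L_p = L_w − 10·log₁₀(2π·r²).
2π·r² = 1.699e+04 m², 10·log₁₀ of that is 42.302 dB.
L_p = 90 − 42.302 = 47.70 dB.

47.7 dB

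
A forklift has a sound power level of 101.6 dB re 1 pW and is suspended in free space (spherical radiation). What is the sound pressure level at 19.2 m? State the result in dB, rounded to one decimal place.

Free-field spherical radiation: L_p = L_w − 10·log₁₀(4π·r²), r = 19.2 m.
4π·r² = 4632 m², 10·log₁₀ of that is 36.658 dB.
L_p = 101.6 − 36.658 = 64.94 dB.

64.9 dB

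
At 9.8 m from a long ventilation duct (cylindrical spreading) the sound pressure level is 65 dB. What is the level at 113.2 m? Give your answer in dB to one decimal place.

Line-source attenuation: ΔL = 10·log₁₀(r₂/r₁) = 10·log₁₀(113.2/9.8) = 10.626 dB.
L₂ = 65 − 10·log₁₀(113.2/9.8) = 65 − 10.626 = 54.37 dB.

54.4 dB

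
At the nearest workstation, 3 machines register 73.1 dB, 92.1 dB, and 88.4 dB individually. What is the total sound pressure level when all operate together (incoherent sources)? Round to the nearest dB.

94 dB

For uncorrelated sources the intensities add, so convert each level to linear form, sum, and take 10·log₁₀ of the total.
Σ 10^(L/10) = 10^(73.1/10) + 10^(92.1/10) + 10^(88.4/10) = 2.334e+09.
L_total = 10·log₁₀(2.334e+09) = 93.68 dB.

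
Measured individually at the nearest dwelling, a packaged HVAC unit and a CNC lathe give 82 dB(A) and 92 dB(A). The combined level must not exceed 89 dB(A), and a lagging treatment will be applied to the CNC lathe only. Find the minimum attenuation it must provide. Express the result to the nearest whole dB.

4 dB

Everything except the CNC lathe sums to 10^(82/10) = 1.585e+08 in linear terms, 82.00 dB(A).
To meet 89 dB(A) overall, the treated CNC lathe may contribute at most 10^(89/10) − 1.585e+08 = 6.358e+08, i.e. 88.03 dB(A).
So the CNC lathe must be reduced from 92 to 88.03 dB(A): IL = 3.97 dB.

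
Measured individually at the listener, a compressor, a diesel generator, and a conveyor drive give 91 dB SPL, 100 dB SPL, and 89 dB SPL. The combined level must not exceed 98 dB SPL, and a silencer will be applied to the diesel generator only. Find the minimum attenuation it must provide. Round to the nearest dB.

4 dB

The untreated sources together contribute 10^(91/10) + 10^(89/10) = 2.053e+09, i.e. 93.12 dB SPL.
To meet 98 dB SPL overall, the treated diesel generator may contribute at most 10^(98/10) − 2.053e+09 = 4.256e+09, i.e. 96.29 dB SPL.
Required insertion loss = 100 − 96.29 = 3.71 dB.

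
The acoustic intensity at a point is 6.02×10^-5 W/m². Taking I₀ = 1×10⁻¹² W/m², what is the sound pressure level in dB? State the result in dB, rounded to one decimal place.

77.8 dB

L = 10·log₁₀(I/I₀) = 10·log₁₀(6.02×10^-5/10⁻¹²) = 10·log₁₀(6.02×10^7).
L = 10·(0.7796 + 7) = 77.80 dB.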